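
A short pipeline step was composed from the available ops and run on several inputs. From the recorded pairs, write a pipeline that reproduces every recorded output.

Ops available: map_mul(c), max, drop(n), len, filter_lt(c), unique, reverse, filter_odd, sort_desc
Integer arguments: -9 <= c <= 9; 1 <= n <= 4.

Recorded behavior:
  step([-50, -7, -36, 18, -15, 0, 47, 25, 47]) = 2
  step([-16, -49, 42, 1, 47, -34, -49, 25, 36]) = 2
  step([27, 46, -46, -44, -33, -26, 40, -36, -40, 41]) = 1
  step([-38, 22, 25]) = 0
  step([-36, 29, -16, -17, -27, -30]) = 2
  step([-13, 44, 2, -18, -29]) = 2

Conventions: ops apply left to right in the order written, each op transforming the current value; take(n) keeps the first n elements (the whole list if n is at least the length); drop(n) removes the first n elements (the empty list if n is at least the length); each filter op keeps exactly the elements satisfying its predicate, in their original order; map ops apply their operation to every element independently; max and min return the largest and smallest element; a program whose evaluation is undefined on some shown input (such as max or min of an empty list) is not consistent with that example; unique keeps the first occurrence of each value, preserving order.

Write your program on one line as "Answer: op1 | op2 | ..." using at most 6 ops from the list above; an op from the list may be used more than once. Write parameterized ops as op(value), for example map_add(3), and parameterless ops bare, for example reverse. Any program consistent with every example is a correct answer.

reverse | unique | filter_lt(6) | filter_odd | reverse | len

Check, running the answer program on each example:
  [-50, -7, -36, 18, -15, 0, 47, 25, 47] -> [47, 25, 47, 0, -15, 18, -36, -7, -50] -> [47, 25, 0, -15, 18, -36, -7, -50] -> [0, -15, -36, -7, -50] -> [-15, -7] -> [-7, -15] -> 2
  [-16, -49, 42, 1, 47, -34, -49, 25, 36] -> [36, 25, -49, -34, 47, 1, 42, -49, -16] -> [36, 25, -49, -34, 47, 1, 42, -16] -> [-49, -34, 1, -16] -> [-49, 1] -> [1, -49] -> 2
  [27, 46, -46, -44, -33, -26, 40, -36, -40, 41] -> [41, -40, -36, 40, -26, -33, -44, -46, 46, 27] -> [41, -40, -36, 40, -26, -33, -44, -46, 46, 27] -> [-40, -36, -26, -33, -44, -46] -> [-33] -> [-33] -> 1
  [-38, 22, 25] -> [25, 22, -38] -> [25, 22, -38] -> [-38] -> [] -> [] -> 0
  [-36, 29, -16, -17, -27, -30] -> [-30, -27, -17, -16, 29, -36] -> [-30, -27, -17, -16, 29, -36] -> [-30, -27, -17, -16, -36] -> [-27, -17] -> [-17, -27] -> 2
  [-13, 44, 2, -18, -29] -> [-29, -18, 2, 44, -13] -> [-29, -18, 2, 44, -13] -> [-29, -18, 2, -13] -> [-29, -13] -> [-13, -29] -> 2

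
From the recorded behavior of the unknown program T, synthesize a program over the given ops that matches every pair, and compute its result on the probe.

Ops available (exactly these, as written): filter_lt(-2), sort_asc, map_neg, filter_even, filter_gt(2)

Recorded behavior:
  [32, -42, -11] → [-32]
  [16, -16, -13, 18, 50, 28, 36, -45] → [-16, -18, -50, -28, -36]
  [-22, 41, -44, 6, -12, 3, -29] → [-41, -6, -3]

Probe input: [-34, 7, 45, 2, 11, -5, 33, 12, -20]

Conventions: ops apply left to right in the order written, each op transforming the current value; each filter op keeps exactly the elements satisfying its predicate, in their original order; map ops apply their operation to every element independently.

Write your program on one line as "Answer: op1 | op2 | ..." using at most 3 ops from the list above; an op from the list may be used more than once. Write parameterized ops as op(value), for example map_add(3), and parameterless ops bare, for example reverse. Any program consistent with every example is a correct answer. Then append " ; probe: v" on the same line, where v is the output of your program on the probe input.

map_neg | filter_lt(-2) ; probe: [-7, -45, -11, -33, -12]

Check, running the answer program on each example:
  [32, -42, -11] -> [-32, 42, 11] -> [-32]
  [16, -16, -13, 18, 50, 28, 36, -45] -> [-16, 16, 13, -18, -50, -28, -36, 45] -> [-16, -18, -50, -28, -36]
  [-22, 41, -44, 6, -12, 3, -29] -> [22, -41, 44, -6, 12, -3, 29] -> [-41, -6, -3]
  probe: [-34, 7, 45, 2, 11, -5, 33, 12, -20] -> [34, -7, -45, -2, -11, 5, -33, -12, 20] -> [-7, -45, -11, -33, -12]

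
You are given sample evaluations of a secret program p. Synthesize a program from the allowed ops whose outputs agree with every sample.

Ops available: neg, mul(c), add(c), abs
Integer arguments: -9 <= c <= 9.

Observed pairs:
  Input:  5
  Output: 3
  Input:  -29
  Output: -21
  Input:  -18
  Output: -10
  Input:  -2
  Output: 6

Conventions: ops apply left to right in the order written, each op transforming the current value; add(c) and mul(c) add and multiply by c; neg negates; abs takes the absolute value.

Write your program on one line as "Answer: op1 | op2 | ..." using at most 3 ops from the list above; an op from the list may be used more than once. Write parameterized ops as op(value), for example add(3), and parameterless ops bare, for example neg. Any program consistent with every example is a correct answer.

abs | add(-8) | neg

Check, running the answer program on each example:
  5 -> 5 -> -3 -> 3
  -29 -> 29 -> 21 -> -21
  -18 -> 18 -> 10 -> -10
  -2 -> 2 -> -6 -> 6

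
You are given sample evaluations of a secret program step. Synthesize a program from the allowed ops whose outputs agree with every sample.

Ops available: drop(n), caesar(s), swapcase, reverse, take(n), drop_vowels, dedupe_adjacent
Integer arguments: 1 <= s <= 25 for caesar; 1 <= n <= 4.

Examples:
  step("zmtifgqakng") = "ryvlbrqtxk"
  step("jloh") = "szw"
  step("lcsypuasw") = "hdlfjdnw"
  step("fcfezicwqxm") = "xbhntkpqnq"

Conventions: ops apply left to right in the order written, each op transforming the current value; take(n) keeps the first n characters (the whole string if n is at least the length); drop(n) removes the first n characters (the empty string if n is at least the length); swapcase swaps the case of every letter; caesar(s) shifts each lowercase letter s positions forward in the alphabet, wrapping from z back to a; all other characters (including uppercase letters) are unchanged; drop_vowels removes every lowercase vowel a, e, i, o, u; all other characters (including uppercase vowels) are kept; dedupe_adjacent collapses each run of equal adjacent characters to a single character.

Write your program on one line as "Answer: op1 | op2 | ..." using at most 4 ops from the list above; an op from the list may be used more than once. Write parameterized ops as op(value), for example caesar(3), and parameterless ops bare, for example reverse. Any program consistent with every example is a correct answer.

reverse | caesar(9) | caesar(2) | drop_vowels

Check, running the answer program on each example:
  "zmtifgqakng" -> "gnkaqgfitmz" -> "pwtjzporcvi" -> "ryvlbrqtexk" -> "ryvlbrqtxk"
  "jloh" -> "holj" -> "qxus" -> "szwu" -> "szw"
  "lcsypuasw" -> "wsaupyscl" -> "fbjdyhblu" -> "hdlfajdnw" -> "hdlfjdnw"
  "fcfezicwqxm" -> "mxqwcizefcf" -> "vgzflrinolo" -> "xibhntkpqnq" -> "xbhntkpqnq"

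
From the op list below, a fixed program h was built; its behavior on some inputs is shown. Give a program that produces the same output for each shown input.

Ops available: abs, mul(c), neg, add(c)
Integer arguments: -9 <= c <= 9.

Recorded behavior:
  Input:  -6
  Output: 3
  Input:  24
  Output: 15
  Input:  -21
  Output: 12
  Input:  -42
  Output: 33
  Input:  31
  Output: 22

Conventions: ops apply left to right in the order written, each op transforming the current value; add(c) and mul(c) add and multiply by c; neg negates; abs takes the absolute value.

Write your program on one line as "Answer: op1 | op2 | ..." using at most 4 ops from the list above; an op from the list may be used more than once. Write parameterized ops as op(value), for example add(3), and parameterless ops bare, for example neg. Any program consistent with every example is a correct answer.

neg | abs | add(-9) | abs

Check, running the answer program on each example:
  -6 -> 6 -> 6 -> -3 -> 3
  24 -> -24 -> 24 -> 15 -> 15
  -21 -> 21 -> 21 -> 12 -> 12
  -42 -> 42 -> 42 -> 33 -> 33
  31 -> -31 -> 31 -> 22 -> 22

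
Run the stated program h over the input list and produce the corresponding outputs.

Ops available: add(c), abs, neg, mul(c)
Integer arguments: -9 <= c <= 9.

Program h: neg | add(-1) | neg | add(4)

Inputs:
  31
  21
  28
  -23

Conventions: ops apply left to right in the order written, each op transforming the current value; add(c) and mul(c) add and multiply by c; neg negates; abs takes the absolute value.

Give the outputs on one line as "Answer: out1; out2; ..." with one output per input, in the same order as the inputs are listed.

Execution, op by op:
  31 -> -31 -> -32 -> 32 -> 36
  21 -> -21 -> -22 -> 22 -> 26
  28 -> -28 -> -29 -> 29 -> 33
  -23 -> 23 -> 22 -> -22 -> -18

36; 26; 33; -18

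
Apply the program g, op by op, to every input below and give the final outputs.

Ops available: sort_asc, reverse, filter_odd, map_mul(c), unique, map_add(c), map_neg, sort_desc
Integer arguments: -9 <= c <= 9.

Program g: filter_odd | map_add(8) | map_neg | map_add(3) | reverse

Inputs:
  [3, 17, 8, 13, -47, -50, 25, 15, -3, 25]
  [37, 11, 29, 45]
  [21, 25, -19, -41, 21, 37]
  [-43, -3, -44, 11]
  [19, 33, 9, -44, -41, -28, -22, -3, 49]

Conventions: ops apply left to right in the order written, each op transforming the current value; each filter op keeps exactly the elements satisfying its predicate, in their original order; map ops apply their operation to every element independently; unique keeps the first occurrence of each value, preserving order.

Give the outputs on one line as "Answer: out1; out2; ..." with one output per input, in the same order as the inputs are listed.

[-30, -2, -20, -30, 42, -18, -22, -8]; [-50, -34, -16, -42]; [-42, -26, 36, 14, -30, -26]; [-16, -2, 38]; [-54, -2, 36, -14, -38, -24]

Execution, op by op:
  [3, 17, 8, 13, -47, -50, 25, 15, -3, 25] -> [3, 17, 13, -47, 25, 15, -3, 25] -> [11, 25, 21, -39, 33, 23, 5, 33] -> [-11, -25, -21, 39, -33, -23, -5, -33] -> [-8, -22, -18, 42, -30, -20, -2, -30] -> [-30, -2, -20, -30, 42, -18, -22, -8]
  [37, 11, 29, 45] -> [37, 11, 29, 45] -> [45, 19, 37, 53] -> [-45, -19, -37, -53] -> [-42, -16, -34, -50] -> [-50, -34, -16, -42]
  [21, 25, -19, -41, 21, 37] -> [21, 25, -19, -41, 21, 37] -> [29, 33, -11, -33, 29, 45] -> [-29, -33, 11, 33, -29, -45] -> [-26, -30, 14, 36, -26, -42] -> [-42, -26, 36, 14, -30, -26]
  [-43, -3, -44, 11] -> [-43, -3, 11] -> [-35, 5, 19] -> [35, -5, -19] -> [38, -2, -16] -> [-16, -2, 38]
  [19, 33, 9, -44, -41, -28, -22, -3, 49] -> [19, 33, 9, -41, -3, 49] -> [27, 41, 17, -33, 5, 57] -> [-27, -41, -17, 33, -5, -57] -> [-24, -38, -14, 36, -2, -54] -> [-54, -2, 36, -14, -38, -24]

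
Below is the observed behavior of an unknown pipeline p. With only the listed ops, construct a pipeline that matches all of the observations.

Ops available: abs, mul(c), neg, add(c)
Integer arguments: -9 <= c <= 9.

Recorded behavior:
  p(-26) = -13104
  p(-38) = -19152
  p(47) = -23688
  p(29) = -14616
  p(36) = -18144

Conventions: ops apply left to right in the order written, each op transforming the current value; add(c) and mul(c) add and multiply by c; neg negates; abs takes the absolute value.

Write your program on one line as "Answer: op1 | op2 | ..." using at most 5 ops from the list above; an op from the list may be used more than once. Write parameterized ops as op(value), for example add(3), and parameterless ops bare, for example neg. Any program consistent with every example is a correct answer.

abs | neg | mul(-9) | mul(7) | mul(-8)

Check, running the answer program on each example:
  -26 -> 26 -> -26 -> 234 -> 1638 -> -13104
  -38 -> 38 -> -38 -> 342 -> 2394 -> -19152
  47 -> 47 -> -47 -> 423 -> 2961 -> -23688
  29 -> 29 -> -29 -> 261 -> 1827 -> -14616
  36 -> 36 -> -36 -> 324 -> 2268 -> -18144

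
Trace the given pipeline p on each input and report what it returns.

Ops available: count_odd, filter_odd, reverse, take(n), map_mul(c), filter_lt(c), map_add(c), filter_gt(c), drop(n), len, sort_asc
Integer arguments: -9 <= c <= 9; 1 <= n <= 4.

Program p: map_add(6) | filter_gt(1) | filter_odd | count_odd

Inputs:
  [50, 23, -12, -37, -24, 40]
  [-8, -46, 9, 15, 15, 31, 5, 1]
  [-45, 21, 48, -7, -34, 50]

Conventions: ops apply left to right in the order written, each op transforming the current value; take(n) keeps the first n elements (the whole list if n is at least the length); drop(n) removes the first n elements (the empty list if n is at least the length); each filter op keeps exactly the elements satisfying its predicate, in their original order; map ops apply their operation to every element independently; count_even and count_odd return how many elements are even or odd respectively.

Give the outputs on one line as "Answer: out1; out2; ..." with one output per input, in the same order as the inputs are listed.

Execution, op by op:
  [50, 23, -12, -37, -24, 40] -> [56, 29, -6, -31, -18, 46] -> [56, 29, 46] -> [29] -> 1
  [-8, -46, 9, 15, 15, 31, 5, 1] -> [-2, -40, 15, 21, 21, 37, 11, 7] -> [15, 21, 21, 37, 11, 7] -> [15, 21, 21, 37, 11, 7] -> 6
  [-45, 21, 48, -7, -34, 50] -> [-39, 27, 54, -1, -28, 56] -> [27, 54, 56] -> [27] -> 1

1; 6; 1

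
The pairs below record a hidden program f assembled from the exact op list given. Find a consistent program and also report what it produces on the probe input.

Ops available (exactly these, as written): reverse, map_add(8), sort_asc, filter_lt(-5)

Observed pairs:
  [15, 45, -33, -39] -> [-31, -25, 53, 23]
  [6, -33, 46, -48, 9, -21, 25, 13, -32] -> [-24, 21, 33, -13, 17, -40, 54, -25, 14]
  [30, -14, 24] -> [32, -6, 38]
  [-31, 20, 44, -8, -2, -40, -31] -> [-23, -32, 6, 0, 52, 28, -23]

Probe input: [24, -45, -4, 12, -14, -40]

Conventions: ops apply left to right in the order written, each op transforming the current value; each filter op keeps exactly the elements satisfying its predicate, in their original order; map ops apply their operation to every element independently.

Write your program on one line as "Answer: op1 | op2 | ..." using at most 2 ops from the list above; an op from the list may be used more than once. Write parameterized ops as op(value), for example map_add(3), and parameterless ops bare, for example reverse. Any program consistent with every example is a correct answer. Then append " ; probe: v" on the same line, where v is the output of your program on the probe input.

map_add(8) | reverse ; probe: [-32, -6, 20, 4, -37, 32]

Check, running the answer program on each example:
  [15, 45, -33, -39] -> [23, 53, -25, -31] -> [-31, -25, 53, 23]
  [6, -33, 46, -48, 9, -21, 25, 13, -32] -> [14, -25, 54, -40, 17, -13, 33, 21, -24] -> [-24, 21, 33, -13, 17, -40, 54, -25, 14]
  [30, -14, 24] -> [38, -6, 32] -> [32, -6, 38]
  [-31, 20, 44, -8, -2, -40, -31] -> [-23, 28, 52, 0, 6, -32, -23] -> [-23, -32, 6, 0, 52, 28, -23]
  probe: [24, -45, -4, 12, -14, -40] -> [32, -37, 4, 20, -6, -32] -> [-32, -6, 20, 4, -37, 32]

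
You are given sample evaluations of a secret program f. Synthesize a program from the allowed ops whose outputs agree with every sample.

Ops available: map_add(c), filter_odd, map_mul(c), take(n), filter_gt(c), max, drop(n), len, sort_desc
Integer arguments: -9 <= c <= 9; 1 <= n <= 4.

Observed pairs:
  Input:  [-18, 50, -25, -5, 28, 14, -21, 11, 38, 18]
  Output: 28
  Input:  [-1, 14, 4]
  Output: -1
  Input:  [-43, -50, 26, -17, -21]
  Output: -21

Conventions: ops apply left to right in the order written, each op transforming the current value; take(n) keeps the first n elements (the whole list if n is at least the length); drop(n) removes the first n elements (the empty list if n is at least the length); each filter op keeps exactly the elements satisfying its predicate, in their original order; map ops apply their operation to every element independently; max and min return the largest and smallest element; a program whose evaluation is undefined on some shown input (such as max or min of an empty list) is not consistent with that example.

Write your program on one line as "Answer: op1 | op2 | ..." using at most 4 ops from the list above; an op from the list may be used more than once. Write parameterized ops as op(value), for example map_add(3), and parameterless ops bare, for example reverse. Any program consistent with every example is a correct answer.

sort_desc | drop(2) | take(1) | max

Check, running the answer program on each example:
  [-18, 50, -25, -5, 28, 14, -21, 11, 38, 18] -> [50, 38, 28, 18, 14, 11, -5, -18, -21, -25] -> [28, 18, 14, 11, -5, -18, -21, -25] -> [28] -> 28
  [-1, 14, 4] -> [14, 4, -1] -> [-1] -> [-1] -> -1
  [-43, -50, 26, -17, -21] -> [26, -17, -21, -43, -50] -> [-21, -43, -50] -> [-21] -> -21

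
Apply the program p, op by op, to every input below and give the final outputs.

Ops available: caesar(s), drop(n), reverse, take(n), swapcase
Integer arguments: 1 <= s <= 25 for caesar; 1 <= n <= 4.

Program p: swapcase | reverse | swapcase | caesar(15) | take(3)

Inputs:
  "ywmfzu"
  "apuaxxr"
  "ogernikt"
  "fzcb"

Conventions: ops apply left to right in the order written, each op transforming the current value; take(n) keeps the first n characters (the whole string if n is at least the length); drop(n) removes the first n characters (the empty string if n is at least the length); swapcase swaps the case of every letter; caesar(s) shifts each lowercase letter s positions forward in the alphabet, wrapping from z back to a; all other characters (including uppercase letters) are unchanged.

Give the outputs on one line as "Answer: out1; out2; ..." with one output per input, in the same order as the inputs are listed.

Execution, op by op:
  "ywmfzu" -> "YWMFZU" -> "UZFMWY" -> "uzfmwy" -> "joubln" -> "jou"
  "apuaxxr" -> "APUAXXR" -> "RXXAUPA" -> "rxxaupa" -> "gmmpjep" -> "gmm"
  "ogernikt" -> "OGERNIKT" -> "TKINREGO" -> "tkinrego" -> "izxcgtvd" -> "izx"
  "fzcb" -> "FZCB" -> "BCZF" -> "bczf" -> "qrou" -> "qro"

"jou"; "gmm"; "izx"; "qro"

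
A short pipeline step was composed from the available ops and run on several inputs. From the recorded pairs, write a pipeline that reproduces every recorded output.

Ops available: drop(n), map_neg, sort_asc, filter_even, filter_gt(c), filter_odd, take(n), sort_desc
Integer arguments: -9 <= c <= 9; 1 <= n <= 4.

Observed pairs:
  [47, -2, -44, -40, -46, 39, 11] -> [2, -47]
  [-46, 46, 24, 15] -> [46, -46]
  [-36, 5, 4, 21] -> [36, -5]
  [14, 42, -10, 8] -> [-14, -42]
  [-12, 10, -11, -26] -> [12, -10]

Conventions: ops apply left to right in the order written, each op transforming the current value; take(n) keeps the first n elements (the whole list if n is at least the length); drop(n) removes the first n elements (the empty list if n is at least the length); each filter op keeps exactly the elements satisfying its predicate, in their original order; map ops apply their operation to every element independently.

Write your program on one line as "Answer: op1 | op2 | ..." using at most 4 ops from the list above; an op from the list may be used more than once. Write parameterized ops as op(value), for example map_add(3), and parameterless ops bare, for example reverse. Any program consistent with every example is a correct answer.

take(2) | map_neg | sort_asc | sort_desc

Check, running the answer program on each example:
  [47, -2, -44, -40, -46, 39, 11] -> [47, -2] -> [-47, 2] -> [-47, 2] -> [2, -47]
  [-46, 46, 24, 15] -> [-46, 46] -> [46, -46] -> [-46, 46] -> [46, -46]
  [-36, 5, 4, 21] -> [-36, 5] -> [36, -5] -> [-5, 36] -> [36, -5]
  [14, 42, -10, 8] -> [14, 42] -> [-14, -42] -> [-42, -14] -> [-14, -42]
  [-12, 10, -11, -26] -> [-12, 10] -> [12, -10] -> [-10, 12] -> [12, -10]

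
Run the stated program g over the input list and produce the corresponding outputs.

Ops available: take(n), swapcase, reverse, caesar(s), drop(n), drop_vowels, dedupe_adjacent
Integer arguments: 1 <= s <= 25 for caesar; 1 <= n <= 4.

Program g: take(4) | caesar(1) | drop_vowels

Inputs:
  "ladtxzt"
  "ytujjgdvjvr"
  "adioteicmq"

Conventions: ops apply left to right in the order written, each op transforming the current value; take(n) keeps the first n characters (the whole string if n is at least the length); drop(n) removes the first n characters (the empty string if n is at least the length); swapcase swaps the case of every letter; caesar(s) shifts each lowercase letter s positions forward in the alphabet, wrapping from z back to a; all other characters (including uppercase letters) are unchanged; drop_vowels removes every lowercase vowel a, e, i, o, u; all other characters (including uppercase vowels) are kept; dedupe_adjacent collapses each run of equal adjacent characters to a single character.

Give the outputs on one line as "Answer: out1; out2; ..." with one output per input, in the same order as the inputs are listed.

Execution, op by op:
  "ladtxzt" -> "ladt" -> "mbeu" -> "mb"
  "ytujjgdvjvr" -> "ytuj" -> "zuvk" -> "zvk"
  "adioteicmq" -> "adio" -> "bejp" -> "bjp"

"mb"; "zvk"; "bjp"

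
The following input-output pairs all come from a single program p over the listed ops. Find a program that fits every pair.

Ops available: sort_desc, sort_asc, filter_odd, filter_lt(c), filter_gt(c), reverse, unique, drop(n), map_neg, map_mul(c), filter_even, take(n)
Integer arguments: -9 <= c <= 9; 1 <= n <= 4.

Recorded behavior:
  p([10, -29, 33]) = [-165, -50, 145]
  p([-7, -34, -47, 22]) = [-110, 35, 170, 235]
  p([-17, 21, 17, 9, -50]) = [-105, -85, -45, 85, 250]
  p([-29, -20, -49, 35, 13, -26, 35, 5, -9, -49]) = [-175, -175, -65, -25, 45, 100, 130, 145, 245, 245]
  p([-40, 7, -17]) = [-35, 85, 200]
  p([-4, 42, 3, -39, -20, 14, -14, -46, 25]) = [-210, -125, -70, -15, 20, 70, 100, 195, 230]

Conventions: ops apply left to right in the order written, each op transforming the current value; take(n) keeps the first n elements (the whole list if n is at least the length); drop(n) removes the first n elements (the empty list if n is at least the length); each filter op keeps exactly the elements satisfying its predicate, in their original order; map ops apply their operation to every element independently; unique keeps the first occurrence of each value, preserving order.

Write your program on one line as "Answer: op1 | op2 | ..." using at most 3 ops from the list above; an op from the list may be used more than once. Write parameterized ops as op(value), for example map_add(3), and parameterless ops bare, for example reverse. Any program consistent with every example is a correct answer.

map_mul(-5) | sort_asc

Check, running the answer program on each example:
  [10, -29, 33] -> [-50, 145, -165] -> [-165, -50, 145]
  [-7, -34, -47, 22] -> [35, 170, 235, -110] -> [-110, 35, 170, 235]
  [-17, 21, 17, 9, -50] -> [85, -105, -85, -45, 250] -> [-105, -85, -45, 85, 250]
  [-29, -20, -49, 35, 13, -26, 35, 5, -9, -49] -> [145, 100, 245, -175, -65, 130, -175, -25, 45, 245] -> [-175, -175, -65, -25, 45, 100, 130, 145, 245, 245]
  [-40, 7, -17] -> [200, -35, 85] -> [-35, 85, 200]
  [-4, 42, 3, -39, -20, 14, -14, -46, 25] -> [20, -210, -15, 195, 100, -70, 70, 230, -125] -> [-210, -125, -70, -15, 20, 70, 100, 195, 230]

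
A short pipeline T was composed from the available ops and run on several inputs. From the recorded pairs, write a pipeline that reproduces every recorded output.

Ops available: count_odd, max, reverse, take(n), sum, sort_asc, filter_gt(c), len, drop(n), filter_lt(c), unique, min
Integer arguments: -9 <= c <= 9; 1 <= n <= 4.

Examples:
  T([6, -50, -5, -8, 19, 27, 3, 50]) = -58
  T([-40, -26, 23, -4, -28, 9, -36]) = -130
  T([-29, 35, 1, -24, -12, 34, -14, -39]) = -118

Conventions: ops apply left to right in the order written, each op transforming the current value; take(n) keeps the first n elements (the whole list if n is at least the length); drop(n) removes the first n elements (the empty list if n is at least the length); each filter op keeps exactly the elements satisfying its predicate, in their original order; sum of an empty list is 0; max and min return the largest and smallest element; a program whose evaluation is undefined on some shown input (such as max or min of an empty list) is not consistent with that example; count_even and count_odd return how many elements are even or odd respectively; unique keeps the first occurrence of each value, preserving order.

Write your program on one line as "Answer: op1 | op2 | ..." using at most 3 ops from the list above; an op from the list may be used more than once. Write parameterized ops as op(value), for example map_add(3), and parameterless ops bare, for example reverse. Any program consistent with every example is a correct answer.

reverse | filter_lt(-7) | sum

Check, running the answer program on each example:
  [6, -50, -5, -8, 19, 27, 3, 50] -> [50, 3, 27, 19, -8, -5, -50, 6] -> [-8, -50] -> -58
  [-40, -26, 23, -4, -28, 9, -36] -> [-36, 9, -28, -4, 23, -26, -40] -> [-36, -28, -26, -40] -> -130
  [-29, 35, 1, -24, -12, 34, -14, -39] -> [-39, -14, 34, -12, -24, 1, 35, -29] -> [-39, -14, -12, -24, -29] -> -118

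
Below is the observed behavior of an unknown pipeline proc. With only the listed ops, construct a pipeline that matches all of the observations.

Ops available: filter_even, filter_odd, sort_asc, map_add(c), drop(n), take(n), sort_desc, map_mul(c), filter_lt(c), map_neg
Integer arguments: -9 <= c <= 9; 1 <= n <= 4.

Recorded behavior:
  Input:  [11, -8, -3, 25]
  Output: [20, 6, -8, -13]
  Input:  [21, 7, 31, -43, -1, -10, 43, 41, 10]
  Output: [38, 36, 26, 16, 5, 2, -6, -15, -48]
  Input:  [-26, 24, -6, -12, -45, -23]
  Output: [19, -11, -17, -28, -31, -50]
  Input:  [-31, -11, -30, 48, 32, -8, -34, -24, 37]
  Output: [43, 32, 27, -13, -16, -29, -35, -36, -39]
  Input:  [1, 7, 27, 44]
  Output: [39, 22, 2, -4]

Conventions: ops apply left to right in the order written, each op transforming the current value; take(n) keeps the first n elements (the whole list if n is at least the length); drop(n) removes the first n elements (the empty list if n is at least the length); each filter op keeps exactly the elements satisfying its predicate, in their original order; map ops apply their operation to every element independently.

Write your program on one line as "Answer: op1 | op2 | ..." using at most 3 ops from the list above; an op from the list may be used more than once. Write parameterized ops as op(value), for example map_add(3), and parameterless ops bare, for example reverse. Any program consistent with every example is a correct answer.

sort_asc | map_add(-5) | sort_desc

Check, running the answer program on each example:
  [11, -8, -3, 25] -> [-8, -3, 11, 25] -> [-13, -8, 6, 20] -> [20, 6, -8, -13]
  [21, 7, 31, -43, -1, -10, 43, 41, 10] -> [-43, -10, -1, 7, 10, 21, 31, 41, 43] -> [-48, -15, -6, 2, 5, 16, 26, 36, 38] -> [38, 36, 26, 16, 5, 2, -6, -15, -48]
  [-26, 24, -6, -12, -45, -23] -> [-45, -26, -23, -12, -6, 24] -> [-50, -31, -28, -17, -11, 19] -> [19, -11, -17, -28, -31, -50]
  [-31, -11, -30, 48, 32, -8, -34, -24, 37] -> [-34, -31, -30, -24, -11, -8, 32, 37, 48] -> [-39, -36, -35, -29, -16, -13, 27, 32, 43] -> [43, 32, 27, -13, -16, -29, -35, -36, -39]
  [1, 7, 27, 44] -> [1, 7, 27, 44] -> [-4, 2, 22, 39] -> [39, 22, 2, -4]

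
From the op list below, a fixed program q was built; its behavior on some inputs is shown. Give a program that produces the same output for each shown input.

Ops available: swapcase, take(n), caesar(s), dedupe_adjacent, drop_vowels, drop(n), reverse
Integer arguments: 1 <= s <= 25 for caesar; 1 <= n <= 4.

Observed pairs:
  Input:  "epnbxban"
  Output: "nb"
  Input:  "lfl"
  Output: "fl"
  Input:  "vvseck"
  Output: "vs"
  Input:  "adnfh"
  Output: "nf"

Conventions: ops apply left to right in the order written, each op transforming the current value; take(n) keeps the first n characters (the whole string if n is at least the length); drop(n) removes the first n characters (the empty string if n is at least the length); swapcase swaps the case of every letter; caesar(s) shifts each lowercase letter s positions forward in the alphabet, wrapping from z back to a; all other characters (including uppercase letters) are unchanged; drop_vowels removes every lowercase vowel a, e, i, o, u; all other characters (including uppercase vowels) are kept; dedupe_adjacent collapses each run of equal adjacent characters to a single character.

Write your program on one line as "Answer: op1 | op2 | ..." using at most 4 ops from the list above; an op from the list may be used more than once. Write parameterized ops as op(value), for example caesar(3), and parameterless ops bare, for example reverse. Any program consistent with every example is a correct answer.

drop_vowels | drop(1) | take(2)

Check, running the answer program on each example:
  "epnbxban" -> "pnbxbn" -> "nbxbn" -> "nb"
  "lfl" -> "lfl" -> "fl" -> "fl"
  "vvseck" -> "vvsck" -> "vsck" -> "vs"
  "adnfh" -> "dnfh" -> "nfh" -> "nf"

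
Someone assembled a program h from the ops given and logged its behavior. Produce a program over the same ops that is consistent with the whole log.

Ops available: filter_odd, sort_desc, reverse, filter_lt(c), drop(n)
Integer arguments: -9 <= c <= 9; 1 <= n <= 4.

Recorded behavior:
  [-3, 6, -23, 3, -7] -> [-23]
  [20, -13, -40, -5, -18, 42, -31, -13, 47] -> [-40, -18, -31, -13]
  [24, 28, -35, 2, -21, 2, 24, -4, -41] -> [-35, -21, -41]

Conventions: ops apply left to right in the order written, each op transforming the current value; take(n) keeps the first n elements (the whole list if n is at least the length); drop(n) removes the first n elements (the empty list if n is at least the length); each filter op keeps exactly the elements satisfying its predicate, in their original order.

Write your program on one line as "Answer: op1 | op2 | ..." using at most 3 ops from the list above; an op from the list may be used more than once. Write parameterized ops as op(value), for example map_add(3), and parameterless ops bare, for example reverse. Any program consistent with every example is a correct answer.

drop(2) | filter_lt(-8)

Check, running the answer program on each example:
  [-3, 6, -23, 3, -7] -> [-23, 3, -7] -> [-23]
  [20, -13, -40, -5, -18, 42, -31, -13, 47] -> [-40, -5, -18, 42, -31, -13, 47] -> [-40, -18, -31, -13]
  [24, 28, -35, 2, -21, 2, 24, -4, -41] -> [-35, 2, -21, 2, 24, -4, -41] -> [-35, -21, -41]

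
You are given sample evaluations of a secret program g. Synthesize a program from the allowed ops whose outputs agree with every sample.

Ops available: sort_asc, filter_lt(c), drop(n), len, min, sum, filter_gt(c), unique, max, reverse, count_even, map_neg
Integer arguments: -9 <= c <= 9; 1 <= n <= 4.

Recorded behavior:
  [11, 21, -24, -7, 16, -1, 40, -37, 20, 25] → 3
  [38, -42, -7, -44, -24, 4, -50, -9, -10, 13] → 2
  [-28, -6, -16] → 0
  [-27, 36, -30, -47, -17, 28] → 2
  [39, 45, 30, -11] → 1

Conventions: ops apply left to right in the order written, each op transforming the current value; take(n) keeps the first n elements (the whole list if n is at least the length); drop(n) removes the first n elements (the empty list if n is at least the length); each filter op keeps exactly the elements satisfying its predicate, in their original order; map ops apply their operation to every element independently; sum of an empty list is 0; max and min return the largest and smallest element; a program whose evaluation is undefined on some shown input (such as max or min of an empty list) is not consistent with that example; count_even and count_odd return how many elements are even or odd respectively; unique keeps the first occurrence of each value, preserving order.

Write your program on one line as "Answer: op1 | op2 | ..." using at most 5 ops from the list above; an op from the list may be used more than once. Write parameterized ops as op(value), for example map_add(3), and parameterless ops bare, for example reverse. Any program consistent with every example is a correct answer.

map_neg | filter_lt(7) | filter_lt(0) | count_even

Check, running the answer program on each example:
  [11, 21, -24, -7, 16, -1, 40, -37, 20, 25] -> [-11, -21, 24, 7, -16, 1, -40, 37, -20, -25] -> [-11, -21, -16, 1, -40, -20, -25] -> [-11, -21, -16, -40, -20, -25] -> 3
  [38, -42, -7, -44, -24, 4, -50, -9, -10, 13] -> [-38, 42, 7, 44, 24, -4, 50, 9, 10, -13] -> [-38, -4, -13] -> [-38, -4, -13] -> 2
  [-28, -6, -16] -> [28, 6, 16] -> [6] -> [] -> 0
  [-27, 36, -30, -47, -17, 28] -> [27, -36, 30, 47, 17, -28] -> [-36, -28] -> [-36, -28] -> 2
  [39, 45, 30, -11] -> [-39, -45, -30, 11] -> [-39, -45, -30] -> [-39, -45, -30] -> 1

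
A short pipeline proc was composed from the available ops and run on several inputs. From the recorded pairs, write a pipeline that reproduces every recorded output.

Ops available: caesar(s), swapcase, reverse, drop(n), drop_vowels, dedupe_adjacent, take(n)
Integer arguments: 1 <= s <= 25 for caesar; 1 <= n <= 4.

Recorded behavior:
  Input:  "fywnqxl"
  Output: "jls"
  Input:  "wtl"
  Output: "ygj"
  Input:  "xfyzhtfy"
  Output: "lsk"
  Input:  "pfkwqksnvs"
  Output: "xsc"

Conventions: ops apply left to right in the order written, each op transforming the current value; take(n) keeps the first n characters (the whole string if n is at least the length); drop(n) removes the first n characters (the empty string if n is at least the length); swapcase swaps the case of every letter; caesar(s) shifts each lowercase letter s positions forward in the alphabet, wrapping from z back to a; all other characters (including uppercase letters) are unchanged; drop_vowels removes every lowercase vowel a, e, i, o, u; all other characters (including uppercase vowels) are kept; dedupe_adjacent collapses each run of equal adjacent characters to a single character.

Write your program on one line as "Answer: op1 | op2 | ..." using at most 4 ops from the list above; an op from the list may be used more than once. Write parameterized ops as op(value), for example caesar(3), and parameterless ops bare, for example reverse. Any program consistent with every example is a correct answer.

caesar(13) | take(3) | reverse

Check, running the answer program on each example:
  "fywnqxl" -> "sljadky" -> "slj" -> "jls"
  "wtl" -> "jgy" -> "jgy" -> "ygj"
  "xfyzhtfy" -> "kslmugsl" -> "ksl" -> "lsk"
  "pfkwqksnvs" -> "csxjdxfaif" -> "csx" -> "xsc"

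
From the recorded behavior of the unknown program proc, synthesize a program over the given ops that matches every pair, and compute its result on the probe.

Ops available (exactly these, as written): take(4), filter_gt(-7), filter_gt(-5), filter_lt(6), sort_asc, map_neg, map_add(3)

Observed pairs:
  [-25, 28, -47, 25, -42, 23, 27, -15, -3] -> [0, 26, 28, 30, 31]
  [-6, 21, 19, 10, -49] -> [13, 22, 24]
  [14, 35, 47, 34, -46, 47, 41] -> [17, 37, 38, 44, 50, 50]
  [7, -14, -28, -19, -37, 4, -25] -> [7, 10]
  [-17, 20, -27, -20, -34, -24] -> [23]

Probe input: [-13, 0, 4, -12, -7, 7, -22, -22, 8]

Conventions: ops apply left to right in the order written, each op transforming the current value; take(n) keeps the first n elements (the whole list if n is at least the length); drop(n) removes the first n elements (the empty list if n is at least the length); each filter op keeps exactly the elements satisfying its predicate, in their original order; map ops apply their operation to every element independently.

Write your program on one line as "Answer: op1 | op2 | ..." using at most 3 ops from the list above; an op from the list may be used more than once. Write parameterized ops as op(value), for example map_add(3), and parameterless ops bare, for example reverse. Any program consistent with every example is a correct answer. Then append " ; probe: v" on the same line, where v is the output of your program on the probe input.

filter_gt(-5) | sort_asc | map_add(3) ; probe: [3, 7, 10, 11]

Check, running the answer program on each example:
  [-25, 28, -47, 25, -42, 23, 27, -15, -3] -> [28, 25, 23, 27, -3] -> [-3, 23, 25, 27, 28] -> [0, 26, 28, 30, 31]
  [-6, 21, 19, 10, -49] -> [21, 19, 10] -> [10, 19, 21] -> [13, 22, 24]
  [14, 35, 47, 34, -46, 47, 41] -> [14, 35, 47, 34, 47, 41] -> [14, 34, 35, 41, 47, 47] -> [17, 37, 38, 44, 50, 50]
  [7, -14, -28, -19, -37, 4, -25] -> [7, 4] -> [4, 7] -> [7, 10]
  [-17, 20, -27, -20, -34, -24] -> [20] -> [20] -> [23]
  probe: [-13, 0, 4, -12, -7, 7, -22, -22, 8] -> [0, 4, 7, 8] -> [0, 4, 7, 8] -> [3, 7, 10, 11]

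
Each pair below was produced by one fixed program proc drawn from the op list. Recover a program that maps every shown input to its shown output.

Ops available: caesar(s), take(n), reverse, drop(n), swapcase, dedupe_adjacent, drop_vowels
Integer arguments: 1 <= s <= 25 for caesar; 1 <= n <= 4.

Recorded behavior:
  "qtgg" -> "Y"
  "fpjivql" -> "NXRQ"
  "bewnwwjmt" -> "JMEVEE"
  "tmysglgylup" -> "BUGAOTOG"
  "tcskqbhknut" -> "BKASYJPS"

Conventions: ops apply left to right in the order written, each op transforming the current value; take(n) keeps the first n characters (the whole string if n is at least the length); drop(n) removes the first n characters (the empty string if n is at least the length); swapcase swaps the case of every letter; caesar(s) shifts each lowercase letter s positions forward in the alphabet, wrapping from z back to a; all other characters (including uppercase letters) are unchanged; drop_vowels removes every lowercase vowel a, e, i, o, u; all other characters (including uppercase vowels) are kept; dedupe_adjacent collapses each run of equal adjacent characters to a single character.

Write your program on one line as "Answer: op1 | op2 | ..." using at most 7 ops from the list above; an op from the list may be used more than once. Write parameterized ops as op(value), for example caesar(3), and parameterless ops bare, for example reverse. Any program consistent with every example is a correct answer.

caesar(12) | caesar(22) | reverse | drop(3) | reverse | swapcase

Check, running the answer program on each example:
  "qtgg" -> "cfss" -> "yboo" -> "ooby" -> "y" -> "y" -> "Y"
  "fpjivql" -> "rbvuhcx" -> "nxrqdyt" -> "tydqrxn" -> "qrxn" -> "nxrq" -> "NXRQ"
  "bewnwwjmt" -> "nqiziivyf" -> "jmeveerub" -> "bureevemj" -> "eevemj" -> "jmevee" -> "JMEVEE"
  "tmysglgylup" -> "fykesxskxgb" -> "bugaotogtcx" -> "xctgotoagub" -> "gotoagub" -> "bugaotog" -> "BUGAOTOG"
  "tcskqbhknut" -> "foewcntwzgf" -> "bkasyjpsvcb" -> "bcvspjysakb" -> "spjysakb" -> "bkasyjps" -> "BKASYJPS"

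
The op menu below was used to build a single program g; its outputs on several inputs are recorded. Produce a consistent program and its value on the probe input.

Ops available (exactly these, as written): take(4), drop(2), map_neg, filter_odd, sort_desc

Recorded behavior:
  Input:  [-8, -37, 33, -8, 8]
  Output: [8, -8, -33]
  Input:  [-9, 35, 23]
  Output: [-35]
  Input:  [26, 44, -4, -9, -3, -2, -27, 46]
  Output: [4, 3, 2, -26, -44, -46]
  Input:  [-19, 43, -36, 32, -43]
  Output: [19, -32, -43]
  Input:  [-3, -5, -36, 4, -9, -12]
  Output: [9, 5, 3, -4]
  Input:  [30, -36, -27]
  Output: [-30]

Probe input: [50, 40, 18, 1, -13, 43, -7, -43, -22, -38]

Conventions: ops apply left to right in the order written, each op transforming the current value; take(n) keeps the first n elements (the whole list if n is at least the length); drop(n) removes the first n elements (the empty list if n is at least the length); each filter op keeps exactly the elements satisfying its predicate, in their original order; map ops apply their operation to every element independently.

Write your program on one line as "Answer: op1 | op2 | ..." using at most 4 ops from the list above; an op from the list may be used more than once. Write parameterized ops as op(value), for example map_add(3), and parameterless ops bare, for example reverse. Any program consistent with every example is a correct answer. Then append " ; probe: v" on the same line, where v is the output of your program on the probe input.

map_neg | sort_desc | drop(2) ; probe: [22, 13, 7, -1, -18, -40, -43, -50]

Check, running the answer program on each example:
  [-8, -37, 33, -8, 8] -> [8, 37, -33, 8, -8] -> [37, 8, 8, -8, -33] -> [8, -8, -33]
  [-9, 35, 23] -> [9, -35, -23] -> [9, -23, -35] -> [-35]
  [26, 44, -4, -9, -3, -2, -27, 46] -> [-26, -44, 4, 9, 3, 2, 27, -46] -> [27, 9, 4, 3, 2, -26, -44, -46] -> [4, 3, 2, -26, -44, -46]
  [-19, 43, -36, 32, -43] -> [19, -43, 36, -32, 43] -> [43, 36, 19, -32, -43] -> [19, -32, -43]
  [-3, -5, -36, 4, -9, -12] -> [3, 5, 36, -4, 9, 12] -> [36, 12, 9, 5, 3, -4] -> [9, 5, 3, -4]
  [30, -36, -27] -> [-30, 36, 27] -> [36, 27, -30] -> [-30]
  probe: [50, 40, 18, 1, -13, 43, -7, -43, -22, -38] -> [-50, -40, -18, -1, 13, -43, 7, 43, 22, 38] -> [43, 38, 22, 13, 7, -1, -18, -40, -43, -50] -> [22, 13, 7, -1, -18, -40, -43, -50]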